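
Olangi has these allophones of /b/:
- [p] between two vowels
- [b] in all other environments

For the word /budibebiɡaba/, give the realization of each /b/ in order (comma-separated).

Occurrence 1 (position 1): no conditioning environment matches → elsewhere allophone [b].
Occurrence 2 (position 5): between two vowels → [p].
Occurrence 3 (position 7): between two vowels → [p].
Occurrence 4 (position 11): between two vowels → [p].

[b], [p], [p], [p]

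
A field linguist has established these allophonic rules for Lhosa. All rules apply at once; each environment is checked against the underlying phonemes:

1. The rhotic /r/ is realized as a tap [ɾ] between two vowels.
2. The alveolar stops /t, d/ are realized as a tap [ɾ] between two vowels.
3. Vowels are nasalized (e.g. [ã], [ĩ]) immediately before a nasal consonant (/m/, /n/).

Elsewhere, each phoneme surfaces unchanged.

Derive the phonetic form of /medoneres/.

/m/ (word-initial): no rule targets it → [m].
/e/ (between /m/ and /d/): rule 3 targets it, but not before a nasal consonant → unchanged [e].
/d/ — between /e/ and /o/, between two vowels — surfaces as [ɾ] (rule 2).
Rule 3 applies to /o/ (between /d/ and /n/: before a nasal consonant) → [õ].
/n/ (between /o/ and /e/) is unaffected → [n].
/e/ (between /n/ and /r/) is in the target of rule 3 but the environment (before a nasal consonant) is not met → [e].
/r/ (between /e/ and /e/): between two vowels, so rule 1 applies → [ɾ].
/e/ (between /r/ and /s/) fails the environment for rule 3, so it stays [e].
/s/ (word-final): no rule targets it → [s].

[meɾõneɾes]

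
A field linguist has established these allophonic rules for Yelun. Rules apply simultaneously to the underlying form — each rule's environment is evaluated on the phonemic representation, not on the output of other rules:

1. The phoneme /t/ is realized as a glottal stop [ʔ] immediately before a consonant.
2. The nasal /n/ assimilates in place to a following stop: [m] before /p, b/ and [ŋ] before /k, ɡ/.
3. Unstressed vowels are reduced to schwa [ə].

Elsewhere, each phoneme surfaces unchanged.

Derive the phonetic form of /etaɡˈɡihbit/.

[ətəɡˈɡihbət]

/e/ (word-initial) occurs in an unstressed syllable → [ə] by rule 3.
/t/ (between /e/ and /a/): rule 1 targets it, but not immediately before a consonant → unchanged [t].
/a/ (between /t/ and /ɡ/) occurs in an unstressed syllable → [ə] by rule 3.
/i/ — between /ɡ/ and /h/; rule 3 does not apply here → [i].
/i/ meets the environment for rule 3 (in an unstressed syllable) → [ə].
/t/ (word-final) is in the target of rule 1 but the environment (immediately before a consonant) is not met → [t].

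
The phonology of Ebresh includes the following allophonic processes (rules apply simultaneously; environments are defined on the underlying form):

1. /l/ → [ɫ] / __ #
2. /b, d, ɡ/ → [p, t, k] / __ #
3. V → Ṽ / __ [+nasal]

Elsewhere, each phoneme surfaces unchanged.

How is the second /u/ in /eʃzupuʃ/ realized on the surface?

/u/ (between /p/ and /ʃ/) fails the environment for rule 3, so it stays [u].

[u]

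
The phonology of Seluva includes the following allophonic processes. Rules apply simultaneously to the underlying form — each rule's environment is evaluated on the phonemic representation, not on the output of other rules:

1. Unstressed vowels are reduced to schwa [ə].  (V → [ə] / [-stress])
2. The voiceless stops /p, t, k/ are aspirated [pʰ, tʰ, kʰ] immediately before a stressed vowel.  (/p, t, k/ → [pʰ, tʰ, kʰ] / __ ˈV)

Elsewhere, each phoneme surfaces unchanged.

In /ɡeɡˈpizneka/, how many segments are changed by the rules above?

Segments that undergo a rule: /e/ → [ə] (rule 1); /p/ → [pʰ] (rule 2); /e/ → [ə] (rule 1); /a/ → [ə] (rule 1).
All other segments surface unchanged.

4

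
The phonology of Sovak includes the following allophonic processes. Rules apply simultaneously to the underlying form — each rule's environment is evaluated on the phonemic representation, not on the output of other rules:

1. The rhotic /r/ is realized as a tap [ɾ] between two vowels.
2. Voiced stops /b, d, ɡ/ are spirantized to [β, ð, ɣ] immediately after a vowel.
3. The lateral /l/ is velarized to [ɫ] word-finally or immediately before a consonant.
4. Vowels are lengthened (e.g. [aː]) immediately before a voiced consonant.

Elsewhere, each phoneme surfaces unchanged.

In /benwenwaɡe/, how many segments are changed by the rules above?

Segments that undergo a rule: /e/ → [eː] (rule 4); /e/ → [eː] (rule 4); /a/ → [aː] (rule 4); /ɡ/ → [ɣ] (rule 2).
All other segments surface unchanged.

4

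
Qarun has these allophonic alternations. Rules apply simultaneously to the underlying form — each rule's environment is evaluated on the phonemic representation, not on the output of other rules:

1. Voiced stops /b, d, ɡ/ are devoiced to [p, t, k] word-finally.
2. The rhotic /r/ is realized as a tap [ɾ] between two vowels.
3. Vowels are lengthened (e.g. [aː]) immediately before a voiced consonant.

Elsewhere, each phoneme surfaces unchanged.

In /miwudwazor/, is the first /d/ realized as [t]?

/d/ — between /u/ and /w/; rule 1 does not apply here → [d].
The actual realization is [d], not [t].

No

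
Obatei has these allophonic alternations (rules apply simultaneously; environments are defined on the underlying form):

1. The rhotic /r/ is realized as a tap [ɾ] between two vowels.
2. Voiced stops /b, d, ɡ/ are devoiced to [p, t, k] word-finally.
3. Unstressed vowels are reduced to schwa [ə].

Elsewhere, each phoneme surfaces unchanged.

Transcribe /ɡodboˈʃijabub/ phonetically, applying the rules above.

[ɡədbəˈʃijəbəp]

/ɡ/ (word-initial) is in the target of rule 2 but the environment (word-finally) is not met → [ɡ].
/o/ — between /ɡ/ and /d/, in an unstressed syllable — surfaces as [ə] (rule 3).
/d/ (between /o/ and /b/) fails the environment for rule 2, so it stays [d].
/b/ (between /d/ and /o/): rule 2 targets it, but not word-finally → unchanged [b].
/o/ meets the environment for rule 3 (in an unstressed syllable) → [ə].
/ʃ/ stays [ʃ].
/i/ (between /ʃ/ and /j/) is in the target of rule 3 but the environment (in an unstressed syllable) is not met → [i].
/j/ (between /i/ and /a/): no rule targets it → [j].
/a/ (between /j/ and /b/): in an unstressed syllable, so rule 3 applies → [ə].
/b/ — between /a/ and /u/; rule 2 does not apply here → [b].
/u/ meets the environment for rule 3 (in an unstressed syllable) → [ə].
Rule 2 applies to /b/ (word-final: word-finally) → [p].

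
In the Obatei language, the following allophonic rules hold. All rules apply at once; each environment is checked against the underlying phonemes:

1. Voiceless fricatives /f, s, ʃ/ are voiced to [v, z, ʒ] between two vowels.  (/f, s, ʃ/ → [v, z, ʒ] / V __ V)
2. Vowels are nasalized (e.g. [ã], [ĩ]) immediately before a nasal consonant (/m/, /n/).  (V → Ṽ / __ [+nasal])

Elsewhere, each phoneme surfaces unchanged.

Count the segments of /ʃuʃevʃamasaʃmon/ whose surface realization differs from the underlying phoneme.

Segments that undergo a rule: /ʃ/ → [ʒ] (rule 1); /a/ → [ã] (rule 2); /s/ → [z] (rule 1); /o/ → [õ] (rule 2).
All other segments surface unchanged.

4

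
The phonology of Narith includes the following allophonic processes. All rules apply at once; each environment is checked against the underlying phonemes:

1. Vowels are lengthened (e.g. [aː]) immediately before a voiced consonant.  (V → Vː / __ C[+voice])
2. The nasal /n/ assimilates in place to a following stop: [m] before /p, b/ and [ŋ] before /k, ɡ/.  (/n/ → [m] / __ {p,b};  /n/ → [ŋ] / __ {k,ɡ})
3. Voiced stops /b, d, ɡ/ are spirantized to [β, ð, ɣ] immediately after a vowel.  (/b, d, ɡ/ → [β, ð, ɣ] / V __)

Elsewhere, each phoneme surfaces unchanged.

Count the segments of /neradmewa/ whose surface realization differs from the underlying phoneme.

4

Segments that undergo a rule: /e/ → [eː] (rule 1); /a/ → [aː] (rule 1); /d/ → [ð] (rule 3); /e/ → [eː] (rule 1).
All other segments surface unchanged.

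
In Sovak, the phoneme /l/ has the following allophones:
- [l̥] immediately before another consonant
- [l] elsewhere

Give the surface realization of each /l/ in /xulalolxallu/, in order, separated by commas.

[l], [l], [l̥], [l̥], [l]

Occurrence 1 (position 3): no conditioning environment matches → elsewhere allophone [l].
Occurrence 2 (position 5): no conditioning environment matches → elsewhere allophone [l].
Occurrence 3 (position 7): immediately before another consonant → [l̥].
Occurrence 4 (position 10): immediately before another consonant → [l̥].
Occurrence 5 (position 11): no conditioning environment matches → elsewhere allophone [l].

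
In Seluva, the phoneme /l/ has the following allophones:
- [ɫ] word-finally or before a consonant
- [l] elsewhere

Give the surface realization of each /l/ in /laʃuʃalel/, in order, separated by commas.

Occurrence 1 (position 1): no conditioning environment matches → elsewhere allophone [l].
Occurrence 2 (position 7): no conditioning environment matches → elsewhere allophone [l].
Occurrence 3 (position 9): word-finally or before a consonant → [ɫ].

[l], [l], [ɫ]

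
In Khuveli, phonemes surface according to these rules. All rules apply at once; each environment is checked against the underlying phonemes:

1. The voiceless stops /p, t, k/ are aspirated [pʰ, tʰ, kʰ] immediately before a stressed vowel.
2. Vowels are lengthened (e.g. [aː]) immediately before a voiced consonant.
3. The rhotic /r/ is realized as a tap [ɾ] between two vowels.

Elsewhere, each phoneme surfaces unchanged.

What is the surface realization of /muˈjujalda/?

/m/ (word-initial) is unaffected → [m].
/u/ meets the environment for rule 2 (before a voiced consonant) → [uː].
/j/ — not in any rule's target class → [j].
/u/ meets the environment for rule 2 (before a voiced consonant) → [uː].
/j/ stays [j].
/a/ (between /j/ and /l/): before a voiced consonant, so rule 2 applies → [aː].
/l/ (between /a/ and /d/) is unaffected → [l].
/d/ (between /l/ and /a/): no rule targets it → [d].
/a/ (word-final) fails the environment for rule 2, so it stays [a].

[muːˈjuːjaːlda]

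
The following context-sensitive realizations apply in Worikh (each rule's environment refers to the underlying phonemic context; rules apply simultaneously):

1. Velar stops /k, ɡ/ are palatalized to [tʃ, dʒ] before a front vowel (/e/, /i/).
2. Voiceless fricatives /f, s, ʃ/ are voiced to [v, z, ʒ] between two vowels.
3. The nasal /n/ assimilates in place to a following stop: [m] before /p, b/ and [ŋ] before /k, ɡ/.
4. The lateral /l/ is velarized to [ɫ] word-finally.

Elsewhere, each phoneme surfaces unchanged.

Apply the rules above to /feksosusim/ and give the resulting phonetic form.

/f/ — word-initial; rule 2 does not apply here → [f].
/e/ (between /f/ and /k/) is unaffected → [e].
/k/ (between /e/ and /s/): rule 1 targets it, but not before a front vowel → unchanged [k].
/s/ (between /k/ and /o/) fails the environment for rule 2, so it stays [s].
/o/ stays [o].
/s/ meets the environment for rule 2 (between two vowels) → [z].
/u/ (between /s/ and /s/) is unaffected → [u].
/s/ meets the environment for rule 2 (between two vowels) → [z].
/i/ (between /s/ and /m/) is unaffected → [i].
/m/ — not in any rule's target class → [m].

[feksozuzim]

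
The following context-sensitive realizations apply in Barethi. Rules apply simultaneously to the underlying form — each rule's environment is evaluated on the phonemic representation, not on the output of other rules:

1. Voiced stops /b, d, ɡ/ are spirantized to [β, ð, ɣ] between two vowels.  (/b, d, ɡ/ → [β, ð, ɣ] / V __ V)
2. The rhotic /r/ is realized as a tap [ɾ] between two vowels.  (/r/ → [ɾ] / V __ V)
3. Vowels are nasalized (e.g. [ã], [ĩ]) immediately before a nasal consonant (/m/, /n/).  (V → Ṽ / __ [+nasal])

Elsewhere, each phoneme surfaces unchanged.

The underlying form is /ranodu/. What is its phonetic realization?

[rãnoðu]

/r/ (word-initial): rule 2 targets it, but not between two vowels → unchanged [r].
/a/ meets the environment for rule 3 (before a nasal consonant) → [ã].
/n/ (between /a/ and /o/) is unaffected → [n].
/o/ — between /n/ and /d/; rule 3 does not apply here → [o].
/d/ (between /o/ and /u/): between two vowels, so rule 1 applies → [ð].
/u/ (word-final): rule 3 targets it, but not before a nasal consonant → unchanged [u].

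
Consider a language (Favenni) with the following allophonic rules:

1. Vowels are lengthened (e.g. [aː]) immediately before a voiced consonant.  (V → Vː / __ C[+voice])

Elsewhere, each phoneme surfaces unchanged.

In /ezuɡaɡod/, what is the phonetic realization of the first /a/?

Rule 1 applies to /a/ (between /ɡ/ and /ɡ/: before a voiced consonant) → [aː].

[aː]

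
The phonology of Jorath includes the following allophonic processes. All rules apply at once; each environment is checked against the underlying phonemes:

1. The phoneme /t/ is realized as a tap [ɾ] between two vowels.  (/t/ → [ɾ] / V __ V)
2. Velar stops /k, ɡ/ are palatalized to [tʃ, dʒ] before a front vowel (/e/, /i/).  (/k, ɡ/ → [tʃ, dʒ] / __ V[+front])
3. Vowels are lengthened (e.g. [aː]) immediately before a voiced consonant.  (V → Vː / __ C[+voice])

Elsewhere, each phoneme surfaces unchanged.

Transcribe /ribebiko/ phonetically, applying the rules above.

[riːbeːbiko]

Rule 3 applies to /i/ (between /r/ and /b/: before a voiced consonant) → [iː].
/e/ (between /b/ and /b/): before a voiced consonant, so rule 3 applies → [eː].
/i/ (between /b/ and /k/): rule 3 targets it, but not before a voiced consonant → unchanged [i].
/k/ (between /i/ and /o/) fails the environment for rule 2, so it stays [k].
/o/ (word-final): rule 3 targets it, but not before a voiced consonant → unchanged [o].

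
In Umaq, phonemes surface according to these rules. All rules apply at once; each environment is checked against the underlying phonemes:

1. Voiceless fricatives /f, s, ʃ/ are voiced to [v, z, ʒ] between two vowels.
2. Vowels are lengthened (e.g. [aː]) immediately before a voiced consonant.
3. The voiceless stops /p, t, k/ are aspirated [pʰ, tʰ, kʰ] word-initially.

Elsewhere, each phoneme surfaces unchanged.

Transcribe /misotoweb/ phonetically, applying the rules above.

[mizotoːweːb]

/m/ stays [m].
/i/ (between /m/ and /s/): rule 2 targets it, but not before a voiced consonant → unchanged [i].
/s/ (between /i/ and /o/): between two vowels, so rule 1 applies → [z].
/o/ (between /s/ and /t/) is in the target of rule 2 but the environment (before a voiced consonant) is not met → [o].
/t/ (between /o/ and /o/): rule 3 targets it, but not word-initially → unchanged [t].
/o/ (between /t/ and /w/): before a voiced consonant, so rule 2 applies → [oː].
/w/ (between /o/ and /e/) is unaffected → [w].
/e/ (between /w/ and /b/) occurs before a voiced consonant → [eː] by rule 2.
/b/ (word-final): no rule targets it → [b].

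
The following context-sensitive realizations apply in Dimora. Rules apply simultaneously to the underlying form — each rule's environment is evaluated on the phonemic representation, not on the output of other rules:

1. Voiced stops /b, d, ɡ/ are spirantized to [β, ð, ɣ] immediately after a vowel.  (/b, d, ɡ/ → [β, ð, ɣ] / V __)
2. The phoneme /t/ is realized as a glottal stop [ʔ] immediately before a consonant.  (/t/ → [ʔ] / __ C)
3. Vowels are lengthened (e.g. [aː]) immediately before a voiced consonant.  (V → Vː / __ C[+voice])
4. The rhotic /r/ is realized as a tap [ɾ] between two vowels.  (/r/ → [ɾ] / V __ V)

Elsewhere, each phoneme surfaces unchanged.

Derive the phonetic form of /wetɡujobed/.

/w/ (word-initial) is unaffected → [w].
/e/ (between /w/ and /t/): rule 3 targets it, but not before a voiced consonant → unchanged [e].
/t/ (between /e/ and /ɡ/) occurs immediately before a consonant → [ʔ] by rule 2.
/ɡ/ — between /t/ and /u/; rule 1 does not apply here → [ɡ].
/u/ (between /ɡ/ and /j/): before a voiced consonant, so rule 3 applies → [uː].
/j/ (between /u/ and /o/) is unaffected → [j].
/o/ meets the environment for rule 3 (before a voiced consonant) → [oː].
/b/ — between /o/ and /e/, immediately after a vowel — surfaces as [β] (rule 1).
/e/ (between /b/ and /d/): before a voiced consonant, so rule 3 applies → [eː].
/d/ (word-final): immediately after a vowel, so rule 1 applies → [ð].

[weʔɡuːjoːβeːð]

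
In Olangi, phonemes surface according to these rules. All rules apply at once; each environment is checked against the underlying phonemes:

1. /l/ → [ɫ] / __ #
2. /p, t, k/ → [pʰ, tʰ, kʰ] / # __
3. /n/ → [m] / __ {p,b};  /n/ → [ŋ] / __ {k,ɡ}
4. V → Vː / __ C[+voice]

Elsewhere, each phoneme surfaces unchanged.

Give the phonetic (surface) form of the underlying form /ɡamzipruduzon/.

[ɡaːmzipruːduːzoːn]

Rule 4 applies to /a/ (between /ɡ/ and /m/: before a voiced consonant) → [aː].
/i/ (between /z/ and /p/) is in the target of rule 4 but the environment (before a voiced consonant) is not met → [i].
/p/ — between /i/ and /r/; rule 2 does not apply here → [p].
Rule 4 applies to /u/ (between /r/ and /d/: before a voiced consonant) → [uː].
/u/ (between /d/ and /z/) occurs before a voiced consonant → [uː] by rule 4.
/o/ (between /z/ and /n/): before a voiced consonant, so rule 4 applies → [oː].
/n/ (word-final) fails the environment for rule 3, so it stays [n].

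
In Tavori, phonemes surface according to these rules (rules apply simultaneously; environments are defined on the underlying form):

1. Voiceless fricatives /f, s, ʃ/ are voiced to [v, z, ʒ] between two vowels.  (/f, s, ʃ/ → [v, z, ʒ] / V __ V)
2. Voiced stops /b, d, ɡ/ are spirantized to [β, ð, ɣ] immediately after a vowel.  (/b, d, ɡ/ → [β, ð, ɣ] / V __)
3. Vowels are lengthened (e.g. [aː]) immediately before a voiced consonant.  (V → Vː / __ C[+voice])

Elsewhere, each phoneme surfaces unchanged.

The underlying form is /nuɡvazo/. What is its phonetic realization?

/n/ — not in any rule's target class → [n].
/u/ (between /n/ and /ɡ/): before a voiced consonant, so rule 3 applies → [uː].
/ɡ/ (between /u/ and /v/) occurs immediately after a vowel → [ɣ] by rule 2.
/v/ (between /ɡ/ and /a/) is unaffected → [v].
/a/ (between /v/ and /z/) occurs before a voiced consonant → [aː] by rule 3.
/z/ stays [z].
/o/ (word-final): rule 3 targets it, but not before a voiced consonant → unchanged [o].

[nuːɣvaːzo]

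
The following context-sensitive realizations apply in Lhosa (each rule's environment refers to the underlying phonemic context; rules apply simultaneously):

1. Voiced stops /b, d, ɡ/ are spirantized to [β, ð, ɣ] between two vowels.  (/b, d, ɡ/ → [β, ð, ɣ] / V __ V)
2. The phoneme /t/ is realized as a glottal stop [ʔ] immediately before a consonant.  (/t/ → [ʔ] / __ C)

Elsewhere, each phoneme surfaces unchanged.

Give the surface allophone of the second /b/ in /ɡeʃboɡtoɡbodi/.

/b/ — between /ɡ/ and /o/; rule 1 does not apply here → [b].

[b]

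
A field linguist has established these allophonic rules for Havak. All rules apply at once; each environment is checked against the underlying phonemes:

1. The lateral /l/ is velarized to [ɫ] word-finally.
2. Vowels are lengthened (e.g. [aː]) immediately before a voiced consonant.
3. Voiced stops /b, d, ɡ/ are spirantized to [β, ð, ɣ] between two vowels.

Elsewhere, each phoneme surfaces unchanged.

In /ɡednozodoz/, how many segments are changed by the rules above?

Segments that undergo a rule: /e/ → [eː] (rule 2); /o/ → [oː] (rule 2); /o/ → [oː] (rule 2); /d/ → [ð] (rule 3); /o/ → [oː] (rule 2).
All other segments surface unchanged.

5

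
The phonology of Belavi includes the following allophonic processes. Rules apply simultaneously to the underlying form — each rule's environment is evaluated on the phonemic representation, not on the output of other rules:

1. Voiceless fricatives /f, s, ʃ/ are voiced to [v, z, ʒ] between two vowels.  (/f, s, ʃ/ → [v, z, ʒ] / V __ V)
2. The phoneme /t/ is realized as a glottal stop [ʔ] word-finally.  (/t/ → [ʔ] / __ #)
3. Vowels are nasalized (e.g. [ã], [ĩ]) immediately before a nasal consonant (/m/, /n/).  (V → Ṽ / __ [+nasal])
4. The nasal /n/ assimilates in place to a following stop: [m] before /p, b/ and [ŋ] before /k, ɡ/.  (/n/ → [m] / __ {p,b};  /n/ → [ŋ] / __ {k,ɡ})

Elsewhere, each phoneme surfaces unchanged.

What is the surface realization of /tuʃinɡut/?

[tuʒĩŋɡuʔ]

/t/ (word-initial) fails the environment for rule 2, so it stays [t].
/u/ — between /t/ and /ʃ/; rule 3 does not apply here → [u].
/ʃ/ (between /u/ and /i/) occurs between two vowels → [ʒ] by rule 1.
Rule 3 applies to /i/ (between /ʃ/ and /n/: before a nasal consonant) → [ĩ].
Rule 4 applies to /n/ (between /i/ and /ɡ/: before a labial or velar stop) → [ŋ].
/ɡ/ (between /n/ and /u/): no rule targets it → [ɡ].
/u/ — between /ɡ/ and /t/; rule 3 does not apply here → [u].
/t/ — word-final, word-finally — surfaces as [ʔ] (rule 2).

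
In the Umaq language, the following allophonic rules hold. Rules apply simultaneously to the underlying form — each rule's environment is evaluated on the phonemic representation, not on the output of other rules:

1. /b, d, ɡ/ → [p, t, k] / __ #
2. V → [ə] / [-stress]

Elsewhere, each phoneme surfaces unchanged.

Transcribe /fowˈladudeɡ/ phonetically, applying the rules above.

/f/ stays [f].
/o/ — between /f/ and /w/, in an unstressed syllable — surfaces as [ə] (rule 2).
/w/ — not in any rule's target class → [w].
/l/ (between /w/ and /a/): no rule targets it → [l].
/a/ — between /l/ and /d/; rule 2 does not apply here → [a].
/d/ (between /a/ and /u/) is in the target of rule 1 but the environment (word-finally) is not met → [d].
Rule 2 applies to /u/ (between /d/ and /d/: in an unstressed syllable) → [ə].
/d/ (between /u/ and /e/): rule 1 targets it, but not word-finally → unchanged [d].
/e/ (between /d/ and /ɡ/): in an unstressed syllable, so rule 2 applies → [ə].
/ɡ/ (word-final) occurs word-finally → [k] by rule 1.

[fəwˈladədək]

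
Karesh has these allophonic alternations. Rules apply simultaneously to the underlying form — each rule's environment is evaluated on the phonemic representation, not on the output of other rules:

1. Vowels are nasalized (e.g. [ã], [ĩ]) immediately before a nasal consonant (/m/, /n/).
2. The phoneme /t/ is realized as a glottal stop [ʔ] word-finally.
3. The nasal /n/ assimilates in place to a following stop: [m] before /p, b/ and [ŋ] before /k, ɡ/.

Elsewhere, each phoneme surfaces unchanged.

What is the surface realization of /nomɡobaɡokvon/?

[nõmɡobaɡokvõn]

/n/ (word-initial): rule 3 targets it, but not before a labial or velar stop → unchanged [n].
/o/ meets the environment for rule 1 (before a nasal consonant) → [õ].
/m/ (between /o/ and /ɡ/) is unaffected → [m].
/ɡ/ (between /m/ and /o/): no rule targets it → [ɡ].
/o/ — between /ɡ/ and /b/; rule 1 does not apply here → [o].
/b/ stays [b].
/a/ (between /b/ and /ɡ/) is in the target of rule 1 but the environment (before a nasal consonant) is not met → [a].
/ɡ/ stays [ɡ].
/o/ — between /ɡ/ and /k/; rule 1 does not apply here → [o].
/k/ (between /o/ and /v/) is unaffected → [k].
/v/ stays [v].
Rule 1 applies to /o/ (between /v/ and /n/: before a nasal consonant) → [õ].
/n/ (word-final): rule 3 targets it, but not before a labial or velar stop → unchanged [n].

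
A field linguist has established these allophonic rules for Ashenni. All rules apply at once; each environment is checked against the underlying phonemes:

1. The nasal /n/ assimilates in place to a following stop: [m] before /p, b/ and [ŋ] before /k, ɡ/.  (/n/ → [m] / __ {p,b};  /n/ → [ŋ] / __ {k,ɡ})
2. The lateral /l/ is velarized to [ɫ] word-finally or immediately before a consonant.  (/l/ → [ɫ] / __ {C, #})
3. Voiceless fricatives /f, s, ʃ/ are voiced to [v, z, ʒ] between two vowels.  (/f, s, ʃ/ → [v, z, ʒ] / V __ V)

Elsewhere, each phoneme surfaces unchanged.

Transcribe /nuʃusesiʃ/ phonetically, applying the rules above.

[nuʒuzeziʃ]

/n/ (word-initial) fails the environment for rule 1, so it stays [n].
/u/ (between /n/ and /ʃ/): no rule targets it → [u].
/ʃ/ (between /u/ and /u/): between two vowels, so rule 3 applies → [ʒ].
/u/ stays [u].
/s/ (between /u/ and /e/) occurs between two vowels → [z] by rule 3.
/e/ stays [e].
/s/ — between /e/ and /i/, between two vowels — surfaces as [z] (rule 3).
/i/ (between /s/ and /ʃ/): no rule targets it → [i].
/ʃ/ — word-final; rule 3 does not apply here → [ʃ].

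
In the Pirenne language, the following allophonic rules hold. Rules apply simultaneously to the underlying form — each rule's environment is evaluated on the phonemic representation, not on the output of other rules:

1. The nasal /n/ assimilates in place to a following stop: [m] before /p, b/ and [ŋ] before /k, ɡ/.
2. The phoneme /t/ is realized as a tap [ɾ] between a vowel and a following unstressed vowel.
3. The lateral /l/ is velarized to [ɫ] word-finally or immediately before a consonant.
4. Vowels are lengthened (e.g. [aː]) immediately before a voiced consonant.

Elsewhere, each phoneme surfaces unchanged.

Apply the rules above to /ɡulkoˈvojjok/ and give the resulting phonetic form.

[ɡuːɫkoːˈvoːjjok]

/u/ (between /ɡ/ and /l/): before a voiced consonant, so rule 4 applies → [uː].
/l/ (between /u/ and /k/) occurs word-finally or immediately before a consonant → [ɫ] by rule 3.
/o/ (between /k/ and /v/) occurs before a voiced consonant → [oː] by rule 4.
Rule 4 applies to /o/ (between /v/ and /j/: before a voiced consonant) → [oː].
/o/ (between /j/ and /k/) fails the environment for rule 4, so it stays [o].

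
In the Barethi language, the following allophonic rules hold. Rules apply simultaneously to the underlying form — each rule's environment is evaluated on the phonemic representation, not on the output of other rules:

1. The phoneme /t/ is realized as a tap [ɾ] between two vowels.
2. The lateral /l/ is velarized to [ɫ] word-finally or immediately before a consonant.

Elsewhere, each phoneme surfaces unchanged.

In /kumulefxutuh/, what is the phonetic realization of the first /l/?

/l/ — between /u/ and /e/; rule 2 does not apply here → [l].

[l]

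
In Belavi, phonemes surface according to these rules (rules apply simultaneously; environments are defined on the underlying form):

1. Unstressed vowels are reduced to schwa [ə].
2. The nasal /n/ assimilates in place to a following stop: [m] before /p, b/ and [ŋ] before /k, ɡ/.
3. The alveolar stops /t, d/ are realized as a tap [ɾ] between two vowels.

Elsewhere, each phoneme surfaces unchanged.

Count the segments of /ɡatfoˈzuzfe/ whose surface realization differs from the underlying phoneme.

3

Segments that undergo a rule: /a/ → [ə] (rule 1); /o/ → [ə] (rule 1); /e/ → [ə] (rule 1).
All other segments surface unchanged.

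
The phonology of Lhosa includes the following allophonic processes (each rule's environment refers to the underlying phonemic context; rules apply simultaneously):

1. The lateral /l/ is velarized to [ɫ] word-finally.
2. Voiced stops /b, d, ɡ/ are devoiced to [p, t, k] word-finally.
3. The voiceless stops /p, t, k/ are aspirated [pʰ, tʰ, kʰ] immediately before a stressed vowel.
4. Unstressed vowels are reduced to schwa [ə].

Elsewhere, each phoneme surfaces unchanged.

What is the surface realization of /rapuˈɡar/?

[rəpəˈɡar]

/r/ stays [r].
/a/ (between /r/ and /p/): in an unstressed syllable, so rule 4 applies → [ə].
/p/ (between /a/ and /u/): rule 3 targets it, but not immediately before a stressed vowel → unchanged [p].
/u/ — between /p/ and /ɡ/, in an unstressed syllable — surfaces as [ə] (rule 4).
/ɡ/ (between /u/ and /a/): rule 2 targets it, but not word-finally → unchanged [ɡ].
/a/ (between /ɡ/ and /r/): rule 4 targets it, but not in an unstressed syllable → unchanged [a].
/r/ stays [r].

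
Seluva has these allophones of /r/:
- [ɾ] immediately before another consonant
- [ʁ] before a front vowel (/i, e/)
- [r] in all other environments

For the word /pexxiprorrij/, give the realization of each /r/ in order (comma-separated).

Occurrence 1 (position 7): no conditioning environment matches → elsewhere allophone [r].
Occurrence 2 (position 9): immediately before another consonant → [ɾ].
Occurrence 3 (position 10): before a front vowel (/i, e/) → [ʁ].

[r], [ɾ], [ʁ]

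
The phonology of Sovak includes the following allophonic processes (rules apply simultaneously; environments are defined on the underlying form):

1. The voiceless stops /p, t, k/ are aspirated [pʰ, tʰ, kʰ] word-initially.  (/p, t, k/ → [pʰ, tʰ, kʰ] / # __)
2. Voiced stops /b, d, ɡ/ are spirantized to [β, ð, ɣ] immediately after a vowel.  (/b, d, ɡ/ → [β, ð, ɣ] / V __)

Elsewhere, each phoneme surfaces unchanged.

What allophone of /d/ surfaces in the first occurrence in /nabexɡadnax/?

[ð]

/d/ — between /a/ and /n/, immediately after a vowel — surfaces as [ð] (rule 2).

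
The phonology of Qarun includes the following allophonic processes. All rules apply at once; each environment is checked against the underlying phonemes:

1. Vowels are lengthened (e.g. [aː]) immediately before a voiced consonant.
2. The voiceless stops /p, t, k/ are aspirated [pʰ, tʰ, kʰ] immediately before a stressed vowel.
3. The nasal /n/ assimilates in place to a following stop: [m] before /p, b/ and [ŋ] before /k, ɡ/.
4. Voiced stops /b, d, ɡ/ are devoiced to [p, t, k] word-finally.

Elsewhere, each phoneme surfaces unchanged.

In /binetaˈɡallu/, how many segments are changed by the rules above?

Segments that undergo a rule: /i/ → [iː] (rule 1); /a/ → [aː] (rule 1); /a/ → [aː] (rule 1).
All other segments surface unchanged.

3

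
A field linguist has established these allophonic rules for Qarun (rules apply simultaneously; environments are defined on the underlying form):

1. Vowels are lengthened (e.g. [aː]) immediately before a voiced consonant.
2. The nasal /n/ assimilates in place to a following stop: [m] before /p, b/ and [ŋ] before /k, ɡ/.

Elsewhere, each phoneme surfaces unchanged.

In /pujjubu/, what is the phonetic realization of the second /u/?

Rule 1 applies to /u/ (between /j/ and /b/: before a voiced consonant) → [uː].

[uː]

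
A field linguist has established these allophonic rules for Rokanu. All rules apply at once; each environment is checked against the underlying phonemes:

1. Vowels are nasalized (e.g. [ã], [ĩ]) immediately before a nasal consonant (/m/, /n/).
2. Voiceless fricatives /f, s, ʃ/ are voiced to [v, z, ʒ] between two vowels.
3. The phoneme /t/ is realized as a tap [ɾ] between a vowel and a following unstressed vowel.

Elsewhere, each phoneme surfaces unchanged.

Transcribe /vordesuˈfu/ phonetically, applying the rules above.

[vordezuˈvu]

/v/ — not in any rule's target class → [v].
/o/ (between /v/ and /r/) is in the target of rule 1 but the environment (before a nasal consonant) is not met → [o].
/r/ (between /o/ and /d/): no rule targets it → [r].
/d/ (between /r/ and /e/) is unaffected → [d].
/e/ — between /d/ and /s/; rule 1 does not apply here → [e].
Rule 2 applies to /s/ (between /e/ and /u/: between two vowels) → [z].
/u/ — between /s/ and /f/; rule 1 does not apply here → [u].
/f/ (between /u/ and /u/) occurs between two vowels → [v] by rule 2.
/u/ — word-final; rule 1 does not apply here → [u].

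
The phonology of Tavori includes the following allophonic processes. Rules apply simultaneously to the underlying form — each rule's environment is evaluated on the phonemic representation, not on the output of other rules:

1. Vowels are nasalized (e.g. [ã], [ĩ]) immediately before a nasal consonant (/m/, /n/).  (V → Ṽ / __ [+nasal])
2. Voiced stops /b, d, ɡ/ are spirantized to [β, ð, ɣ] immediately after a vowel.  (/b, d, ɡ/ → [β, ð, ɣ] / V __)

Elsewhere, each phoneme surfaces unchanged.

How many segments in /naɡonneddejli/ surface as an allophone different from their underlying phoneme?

3

Segments that undergo a rule: /ɡ/ → [ɣ] (rule 2); /o/ → [õ] (rule 1); /d/ → [ð] (rule 2).
All other segments surface unchanged.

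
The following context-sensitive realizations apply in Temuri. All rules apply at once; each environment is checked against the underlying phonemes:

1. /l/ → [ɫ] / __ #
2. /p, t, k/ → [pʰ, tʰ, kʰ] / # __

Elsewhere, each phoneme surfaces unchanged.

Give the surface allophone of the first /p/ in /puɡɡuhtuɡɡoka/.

[pʰ]

/p/ — word-initial, word-initially — surfaces as [pʰ] (rule 2).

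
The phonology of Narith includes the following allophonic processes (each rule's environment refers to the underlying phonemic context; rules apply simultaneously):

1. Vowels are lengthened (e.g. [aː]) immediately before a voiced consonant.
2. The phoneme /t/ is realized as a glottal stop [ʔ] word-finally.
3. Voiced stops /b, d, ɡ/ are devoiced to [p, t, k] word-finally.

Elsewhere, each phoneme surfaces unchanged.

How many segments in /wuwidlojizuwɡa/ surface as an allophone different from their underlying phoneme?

Segments that undergo a rule: /u/ → [uː] (rule 1); /i/ → [iː] (rule 1); /o/ → [oː] (rule 1); /i/ → [iː] (rule 1); /u/ → [uː] (rule 1).
All other segments surface unchanged.

5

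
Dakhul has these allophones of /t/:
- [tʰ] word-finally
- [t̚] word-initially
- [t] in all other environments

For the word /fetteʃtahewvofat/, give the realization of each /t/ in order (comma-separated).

[t], [t], [t], [tʰ]

Occurrence 1 (position 3): no conditioning environment matches → elsewhere allophone [t].
Occurrence 2 (position 4): no conditioning environment matches → elsewhere allophone [t].
Occurrence 3 (position 7): no conditioning environment matches → elsewhere allophone [t].
Occurrence 4 (position 16): word-finally → [tʰ].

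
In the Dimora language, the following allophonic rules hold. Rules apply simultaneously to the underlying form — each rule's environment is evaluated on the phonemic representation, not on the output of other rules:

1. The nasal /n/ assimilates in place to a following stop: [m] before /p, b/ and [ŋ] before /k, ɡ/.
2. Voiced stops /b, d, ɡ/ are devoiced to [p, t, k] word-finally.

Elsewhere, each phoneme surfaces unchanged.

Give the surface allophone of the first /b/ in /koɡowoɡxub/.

[p]

Rule 2 applies to /b/ (word-final: word-finally) → [p].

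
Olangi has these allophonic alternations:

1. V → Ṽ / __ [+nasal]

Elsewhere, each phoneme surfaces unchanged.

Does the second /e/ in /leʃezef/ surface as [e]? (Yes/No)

/e/ — between /ʃ/ and /z/; rule 1 does not apply here → [e].
The actual realization is [e], which matches [e].

Yes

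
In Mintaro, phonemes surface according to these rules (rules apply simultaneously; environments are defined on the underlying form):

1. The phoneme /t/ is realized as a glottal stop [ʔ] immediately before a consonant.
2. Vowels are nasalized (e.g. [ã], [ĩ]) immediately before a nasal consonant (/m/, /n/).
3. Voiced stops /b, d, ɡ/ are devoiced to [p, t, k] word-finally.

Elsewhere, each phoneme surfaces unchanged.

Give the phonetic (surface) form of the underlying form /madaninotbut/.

[madãnĩnoʔbut]

/m/ stays [m].
/a/ — between /m/ and /d/; rule 2 does not apply here → [a].
/d/ (between /a/ and /a/) is in the target of rule 3 but the environment (word-finally) is not met → [d].
/a/ (between /d/ and /n/) occurs before a nasal consonant → [ã] by rule 2.
/n/ (between /a/ and /i/) is unaffected → [n].
/i/ meets the environment for rule 2 (before a nasal consonant) → [ĩ].
/n/ stays [n].
/o/ (between /n/ and /t/) fails the environment for rule 2, so it stays [o].
Rule 1 applies to /t/ (between /o/ and /b/: immediately before a consonant) → [ʔ].
/b/ (between /t/ and /u/): rule 3 targets it, but not word-finally → unchanged [b].
/u/ — between /b/ and /t/; rule 2 does not apply here → [u].
/t/ — word-final; rule 1 does not apply here → [t].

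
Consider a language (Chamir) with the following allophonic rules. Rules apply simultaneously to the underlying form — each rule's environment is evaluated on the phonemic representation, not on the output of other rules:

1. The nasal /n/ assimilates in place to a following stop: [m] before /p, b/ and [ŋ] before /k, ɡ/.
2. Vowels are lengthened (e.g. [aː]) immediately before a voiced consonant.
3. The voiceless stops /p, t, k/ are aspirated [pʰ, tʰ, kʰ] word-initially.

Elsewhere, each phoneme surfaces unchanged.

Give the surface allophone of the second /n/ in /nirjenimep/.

/n/ (between /e/ and /i/) fails the environment for rule 1, so it stays [n].

[n]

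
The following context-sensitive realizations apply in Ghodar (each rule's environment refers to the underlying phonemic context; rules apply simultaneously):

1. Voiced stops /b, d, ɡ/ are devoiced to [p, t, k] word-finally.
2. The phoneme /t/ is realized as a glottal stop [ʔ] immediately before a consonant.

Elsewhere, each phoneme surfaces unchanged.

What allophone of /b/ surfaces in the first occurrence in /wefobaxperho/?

/b/ (between /o/ and /a/): rule 1 targets it, but not word-finally → unchanged [b].

[b]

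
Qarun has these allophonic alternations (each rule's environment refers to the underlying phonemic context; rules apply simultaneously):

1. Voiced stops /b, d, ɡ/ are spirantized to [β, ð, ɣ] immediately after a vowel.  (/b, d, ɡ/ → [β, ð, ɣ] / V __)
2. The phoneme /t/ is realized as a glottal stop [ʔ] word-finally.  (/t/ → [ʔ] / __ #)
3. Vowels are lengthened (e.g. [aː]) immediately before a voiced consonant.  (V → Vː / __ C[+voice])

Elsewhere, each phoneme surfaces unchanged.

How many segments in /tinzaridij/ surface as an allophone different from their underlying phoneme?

5

Segments that undergo a rule: /i/ → [iː] (rule 3); /a/ → [aː] (rule 3); /i/ → [iː] (rule 3); /d/ → [ð] (rule 1); /i/ → [iː] (rule 3).
All other segments surface unchanged.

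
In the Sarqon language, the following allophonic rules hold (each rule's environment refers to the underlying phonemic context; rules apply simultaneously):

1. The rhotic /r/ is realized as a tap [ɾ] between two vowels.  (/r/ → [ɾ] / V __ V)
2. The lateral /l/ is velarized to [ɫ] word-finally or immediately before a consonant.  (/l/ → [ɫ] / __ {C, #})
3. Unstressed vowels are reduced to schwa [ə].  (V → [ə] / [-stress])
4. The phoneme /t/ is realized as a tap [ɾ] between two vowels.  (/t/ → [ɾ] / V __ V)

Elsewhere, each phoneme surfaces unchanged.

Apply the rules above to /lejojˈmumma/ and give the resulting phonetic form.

/l/ (word-initial) fails the environment for rule 2, so it stays [l].
/e/ meets the environment for rule 3 (in an unstressed syllable) → [ə].
/j/ (between /e/ and /o/) is unaffected → [j].
/o/ (between /j/ and /j/): in an unstressed syllable, so rule 3 applies → [ə].
/j/ — not in any rule's target class → [j].
/m/ (between /j/ and /u/): no rule targets it → [m].
/u/ (between /m/ and /m/): rule 3 targets it, but not in an unstressed syllable → unchanged [u].
/m/ (between /u/ and /m/): no rule targets it → [m].
/m/ (between /m/ and /a/) is unaffected → [m].
/a/ — word-final, in an unstressed syllable — surfaces as [ə] (rule 3).

[ləjəjˈmummə]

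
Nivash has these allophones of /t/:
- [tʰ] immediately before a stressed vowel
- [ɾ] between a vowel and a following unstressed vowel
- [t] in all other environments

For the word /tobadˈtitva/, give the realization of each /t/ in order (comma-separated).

Occurrence 1 (position 1): no conditioning environment matches → elsewhere allophone [t].
Occurrence 2 (position 6): immediately before a stressed vowel → [tʰ].
Occurrence 3 (position 8): no conditioning environment matches → elsewhere allophone [t].

[t], [tʰ], [t]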